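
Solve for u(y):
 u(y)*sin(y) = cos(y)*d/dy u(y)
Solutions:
 u(y) = C1/cos(y)


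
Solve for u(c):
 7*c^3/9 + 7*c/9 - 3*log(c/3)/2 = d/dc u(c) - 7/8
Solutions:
 u(c) = C1 + 7*c^4/36 + 7*c^2/18 - 3*c*log(c)/2 + 3*c*log(3)/2 + 19*c/8


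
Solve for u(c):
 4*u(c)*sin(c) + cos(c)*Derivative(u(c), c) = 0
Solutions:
 u(c) = C1*cos(c)^4


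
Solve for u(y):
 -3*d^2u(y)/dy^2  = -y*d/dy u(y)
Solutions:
 u(y) = C1 + C2*erfi(sqrt(6)*y/6)


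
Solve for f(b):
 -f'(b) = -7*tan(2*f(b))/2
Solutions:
 f(b) = -asin(C1*exp(7*b))/2 + pi/2
 f(b) = asin(C1*exp(7*b))/2


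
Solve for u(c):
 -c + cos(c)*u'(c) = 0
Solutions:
 u(c) = C1 + Integral(c/cos(c), c)


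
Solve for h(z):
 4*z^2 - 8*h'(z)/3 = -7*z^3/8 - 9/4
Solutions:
 h(z) = C1 + 21*z^4/256 + z^3/2 + 27*z/32


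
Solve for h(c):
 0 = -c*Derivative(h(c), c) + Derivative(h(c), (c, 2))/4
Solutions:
 h(c) = C1 + C2*erfi(sqrt(2)*c)


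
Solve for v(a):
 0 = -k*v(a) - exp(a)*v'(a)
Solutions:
 v(a) = C1*exp(k*exp(-a))


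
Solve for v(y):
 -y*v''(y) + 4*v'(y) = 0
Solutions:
 v(y) = C1 + C2*y^5


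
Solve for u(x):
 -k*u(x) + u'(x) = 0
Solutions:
 u(x) = C1*exp(k*x)


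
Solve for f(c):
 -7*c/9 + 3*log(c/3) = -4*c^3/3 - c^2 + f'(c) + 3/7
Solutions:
 f(c) = C1 + c^4/3 + c^3/3 - 7*c^2/18 + 3*c*log(c) - 24*c/7 - 3*c*log(3)


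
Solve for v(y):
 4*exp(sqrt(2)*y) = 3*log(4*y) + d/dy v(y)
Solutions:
 v(y) = C1 - 3*y*log(y) + 3*y*(1 - 2*log(2)) + 2*sqrt(2)*exp(sqrt(2)*y)


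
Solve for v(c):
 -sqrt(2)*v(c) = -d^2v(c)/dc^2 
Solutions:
 v(c) = C1*exp(-2^(1/4)*c) + C2*exp(2^(1/4)*c)


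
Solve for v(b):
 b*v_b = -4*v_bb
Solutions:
 v(b) = C1 + C2*erf(sqrt(2)*b/4)


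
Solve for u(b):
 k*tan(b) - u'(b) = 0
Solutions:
 u(b) = C1 - k*log(cos(b))


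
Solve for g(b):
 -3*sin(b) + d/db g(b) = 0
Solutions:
 g(b) = C1 - 3*cos(b)


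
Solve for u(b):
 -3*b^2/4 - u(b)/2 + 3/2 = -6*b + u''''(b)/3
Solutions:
 u(b) = -3*b^2/2 + 12*b + (C1*sin(6^(1/4)*b/2) + C2*cos(6^(1/4)*b/2))*exp(-6^(1/4)*b/2) + (C3*sin(6^(1/4)*b/2) + C4*cos(6^(1/4)*b/2))*exp(6^(1/4)*b/2) + 3


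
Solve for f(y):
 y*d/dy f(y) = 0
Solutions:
 f(y) = C1


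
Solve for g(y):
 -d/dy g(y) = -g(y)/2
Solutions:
 g(y) = C1*exp(y/2)


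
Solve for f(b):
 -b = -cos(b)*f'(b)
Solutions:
 f(b) = C1 + Integral(b/cos(b), b)


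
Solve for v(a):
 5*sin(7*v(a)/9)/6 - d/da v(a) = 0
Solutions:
 -5*a/6 + 9*log(cos(7*v(a)/9) - 1)/14 - 9*log(cos(7*v(a)/9) + 1)/14 = C1


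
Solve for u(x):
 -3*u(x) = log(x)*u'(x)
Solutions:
 u(x) = C1*exp(-3*li(x))


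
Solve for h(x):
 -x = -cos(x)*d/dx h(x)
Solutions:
 h(x) = C1 + Integral(x/cos(x), x)


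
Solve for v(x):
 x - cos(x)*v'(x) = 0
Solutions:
 v(x) = C1 + Integral(x/cos(x), x)


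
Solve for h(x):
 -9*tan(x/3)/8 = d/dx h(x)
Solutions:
 h(x) = C1 + 27*log(cos(x/3))/8


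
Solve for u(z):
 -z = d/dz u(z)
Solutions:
 u(z) = C1 - z^2/2


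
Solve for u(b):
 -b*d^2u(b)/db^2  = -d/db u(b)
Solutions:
 u(b) = C1 + C2*b^2


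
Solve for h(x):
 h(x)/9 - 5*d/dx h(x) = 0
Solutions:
 h(x) = C1*exp(x/45)


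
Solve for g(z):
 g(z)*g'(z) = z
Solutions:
 g(z) = -sqrt(C1 + z^2)
 g(z) = sqrt(C1 + z^2)


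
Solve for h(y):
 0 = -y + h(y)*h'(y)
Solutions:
 h(y) = -sqrt(C1 + y^2)
 h(y) = sqrt(C1 + y^2)


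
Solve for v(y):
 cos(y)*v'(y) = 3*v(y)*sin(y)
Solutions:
 v(y) = C1/cos(y)^3


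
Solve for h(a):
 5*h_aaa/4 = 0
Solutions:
 h(a) = C1 + C2*a + C3*a^2


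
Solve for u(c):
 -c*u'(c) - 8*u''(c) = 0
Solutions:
 u(c) = C1 + C2*erf(c/4)


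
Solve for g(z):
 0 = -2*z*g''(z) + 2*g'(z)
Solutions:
 g(z) = C1 + C2*z^2


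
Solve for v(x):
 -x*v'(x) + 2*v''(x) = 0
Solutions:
 v(x) = C1 + C2*erfi(x/2)


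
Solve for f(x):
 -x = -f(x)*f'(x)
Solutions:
 f(x) = -sqrt(C1 + x^2)
 f(x) = sqrt(C1 + x^2)


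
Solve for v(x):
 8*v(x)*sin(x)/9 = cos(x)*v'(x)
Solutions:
 v(x) = C1/cos(x)^(8/9)


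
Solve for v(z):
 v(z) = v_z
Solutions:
 v(z) = C1*exp(z)


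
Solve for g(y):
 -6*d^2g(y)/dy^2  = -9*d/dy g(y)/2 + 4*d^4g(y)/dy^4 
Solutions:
 g(y) = C1 + C2*exp(2^(1/3)*y*(-2^(1/3)*(9 + sqrt(113))^(1/3) + 4/(9 + sqrt(113))^(1/3))/8)*sin(2^(1/3)*sqrt(3)*y*(4/(9 + sqrt(113))^(1/3) + 2^(1/3)*(9 + sqrt(113))^(1/3))/8) + C3*exp(2^(1/3)*y*(-2^(1/3)*(9 + sqrt(113))^(1/3) + 4/(9 + sqrt(113))^(1/3))/8)*cos(2^(1/3)*sqrt(3)*y*(4/(9 + sqrt(113))^(1/3) + 2^(1/3)*(9 + sqrt(113))^(1/3))/8) + C4*exp(2^(1/3)*y*(-1/(9 + sqrt(113))^(1/3) + 2^(1/3)*(9 + sqrt(113))^(1/3)/4))


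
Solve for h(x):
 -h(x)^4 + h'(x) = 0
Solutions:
 h(x) = (-1/(C1 + 3*x))^(1/3)
 h(x) = (-1/(C1 + x))^(1/3)*(-3^(2/3) - 3*3^(1/6)*I)/6
 h(x) = (-1/(C1 + x))^(1/3)*(-3^(2/3) + 3*3^(1/6)*I)/6


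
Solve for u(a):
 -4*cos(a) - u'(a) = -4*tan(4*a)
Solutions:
 u(a) = C1 - log(cos(4*a)) - 4*sin(a)


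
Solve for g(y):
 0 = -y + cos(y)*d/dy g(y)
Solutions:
 g(y) = C1 + Integral(y/cos(y), y)


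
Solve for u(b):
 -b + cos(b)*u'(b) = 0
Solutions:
 u(b) = C1 + Integral(b/cos(b), b)


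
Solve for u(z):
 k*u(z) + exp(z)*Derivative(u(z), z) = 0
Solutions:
 u(z) = C1*exp(k*exp(-z))


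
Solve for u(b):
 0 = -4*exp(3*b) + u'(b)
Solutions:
 u(b) = C1 + 4*exp(3*b)/3


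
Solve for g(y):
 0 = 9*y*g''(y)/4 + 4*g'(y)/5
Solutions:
 g(y) = C1 + C2*y^(29/45)


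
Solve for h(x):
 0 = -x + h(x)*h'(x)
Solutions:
 h(x) = -sqrt(C1 + x^2)
 h(x) = sqrt(C1 + x^2)


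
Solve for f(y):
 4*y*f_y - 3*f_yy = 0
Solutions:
 f(y) = C1 + C2*erfi(sqrt(6)*y/3)


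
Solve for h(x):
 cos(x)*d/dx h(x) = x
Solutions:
 h(x) = C1 + Integral(x/cos(x), x)


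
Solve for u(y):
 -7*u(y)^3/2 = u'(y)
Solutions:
 u(y) = -sqrt(-1/(C1 - 7*y))
 u(y) = sqrt(-1/(C1 - 7*y))


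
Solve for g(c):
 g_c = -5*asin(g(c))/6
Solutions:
 Integral(1/asin(_y), (_y, g(c))) = C1 - 5*c/6


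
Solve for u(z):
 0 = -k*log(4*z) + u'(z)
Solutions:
 u(z) = C1 + k*z*log(z) - k*z + k*z*log(4)


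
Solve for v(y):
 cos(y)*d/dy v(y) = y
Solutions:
 v(y) = C1 + Integral(y/cos(y), y)


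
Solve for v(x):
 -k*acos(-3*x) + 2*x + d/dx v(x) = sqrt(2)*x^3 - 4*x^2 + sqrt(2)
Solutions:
 v(x) = C1 + k*(x*acos(-3*x) + sqrt(1 - 9*x^2)/3) + sqrt(2)*x^4/4 - 4*x^3/3 - x^2 + sqrt(2)*x


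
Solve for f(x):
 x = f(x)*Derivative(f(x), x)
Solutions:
 f(x) = -sqrt(C1 + x^2)
 f(x) = sqrt(C1 + x^2)


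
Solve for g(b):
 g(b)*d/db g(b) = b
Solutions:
 g(b) = -sqrt(C1 + b^2)
 g(b) = sqrt(C1 + b^2)


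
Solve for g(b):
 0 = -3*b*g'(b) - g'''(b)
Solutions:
 g(b) = C1 + Integral(C2*airyai(-3^(1/3)*b) + C3*airybi(-3^(1/3)*b), b)


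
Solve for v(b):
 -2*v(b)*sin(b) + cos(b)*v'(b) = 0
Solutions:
 v(b) = C1/cos(b)^2


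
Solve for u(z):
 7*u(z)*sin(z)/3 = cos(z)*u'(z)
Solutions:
 u(z) = C1/cos(z)^(7/3)


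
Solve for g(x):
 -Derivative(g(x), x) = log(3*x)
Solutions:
 g(x) = C1 - x*log(x) - x*log(3) + x


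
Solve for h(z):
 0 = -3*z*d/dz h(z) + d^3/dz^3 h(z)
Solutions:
 h(z) = C1 + Integral(C2*airyai(3^(1/3)*z) + C3*airybi(3^(1/3)*z), z)


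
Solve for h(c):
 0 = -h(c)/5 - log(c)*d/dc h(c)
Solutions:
 h(c) = C1*exp(-li(c)/5)


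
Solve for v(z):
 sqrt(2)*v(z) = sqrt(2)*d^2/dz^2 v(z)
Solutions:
 v(z) = C1*exp(-z) + C2*exp(z)


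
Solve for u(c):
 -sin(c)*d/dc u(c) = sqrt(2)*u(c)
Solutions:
 u(c) = C1*(cos(c) + 1)^(sqrt(2)/2)/(cos(c) - 1)^(sqrt(2)/2)


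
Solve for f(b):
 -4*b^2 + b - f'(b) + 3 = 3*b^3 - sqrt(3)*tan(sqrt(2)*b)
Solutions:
 f(b) = C1 - 3*b^4/4 - 4*b^3/3 + b^2/2 + 3*b - sqrt(6)*log(cos(sqrt(2)*b))/2


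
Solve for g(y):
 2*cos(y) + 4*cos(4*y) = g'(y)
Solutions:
 g(y) = C1 + 2*sin(y) + sin(4*y)


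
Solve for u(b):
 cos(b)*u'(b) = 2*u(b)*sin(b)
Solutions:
 u(b) = C1/cos(b)^2


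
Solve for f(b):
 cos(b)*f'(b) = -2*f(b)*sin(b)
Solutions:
 f(b) = C1*cos(b)^2


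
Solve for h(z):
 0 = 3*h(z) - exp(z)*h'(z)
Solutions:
 h(z) = C1*exp(-3*exp(-z))


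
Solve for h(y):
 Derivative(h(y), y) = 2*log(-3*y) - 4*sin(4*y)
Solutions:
 h(y) = C1 + 2*y*log(-y) - 2*y + 2*y*log(3) + cos(4*y)


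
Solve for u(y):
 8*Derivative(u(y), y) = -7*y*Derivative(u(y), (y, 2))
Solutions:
 u(y) = C1 + C2/y^(1/7)


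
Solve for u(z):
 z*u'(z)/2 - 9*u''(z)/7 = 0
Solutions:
 u(z) = C1 + C2*erfi(sqrt(7)*z/6)


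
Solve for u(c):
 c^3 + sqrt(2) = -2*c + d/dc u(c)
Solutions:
 u(c) = C1 + c^4/4 + c^2 + sqrt(2)*c


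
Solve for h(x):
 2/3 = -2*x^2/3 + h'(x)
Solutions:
 h(x) = C1 + 2*x^3/9 + 2*x/3


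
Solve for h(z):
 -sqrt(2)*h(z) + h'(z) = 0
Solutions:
 h(z) = C1*exp(sqrt(2)*z)


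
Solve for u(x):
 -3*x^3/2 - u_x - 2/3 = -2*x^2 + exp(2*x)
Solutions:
 u(x) = C1 - 3*x^4/8 + 2*x^3/3 - 2*x/3 - exp(2*x)/2


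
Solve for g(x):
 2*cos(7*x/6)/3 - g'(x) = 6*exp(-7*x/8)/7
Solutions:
 g(x) = C1 + 4*sin(7*x/6)/7 + 48*exp(-7*x/8)/49


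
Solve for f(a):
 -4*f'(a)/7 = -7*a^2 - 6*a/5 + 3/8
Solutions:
 f(a) = C1 + 49*a^3/12 + 21*a^2/20 - 21*a/32


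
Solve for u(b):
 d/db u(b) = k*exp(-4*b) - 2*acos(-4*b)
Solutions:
 u(b) = C1 - 2*b*acos(-4*b) - k*exp(-4*b)/4 - sqrt(1 - 16*b^2)/2


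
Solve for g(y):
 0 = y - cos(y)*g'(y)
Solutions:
 g(y) = C1 + Integral(y/cos(y), y)


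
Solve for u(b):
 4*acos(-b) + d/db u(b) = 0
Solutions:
 u(b) = C1 - 4*b*acos(-b) - 4*sqrt(1 - b^2)


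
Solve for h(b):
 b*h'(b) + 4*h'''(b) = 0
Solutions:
 h(b) = C1 + Integral(C2*airyai(-2^(1/3)*b/2) + C3*airybi(-2^(1/3)*b/2), b)


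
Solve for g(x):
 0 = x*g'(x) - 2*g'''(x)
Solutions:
 g(x) = C1 + Integral(C2*airyai(2^(2/3)*x/2) + C3*airybi(2^(2/3)*x/2), x)


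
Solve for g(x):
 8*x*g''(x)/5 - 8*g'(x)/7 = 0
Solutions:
 g(x) = C1 + C2*x^(12/7)


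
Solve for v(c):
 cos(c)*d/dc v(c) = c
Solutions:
 v(c) = C1 + Integral(c/cos(c), c)


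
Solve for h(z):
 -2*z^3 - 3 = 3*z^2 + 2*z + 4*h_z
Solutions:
 h(z) = C1 - z^4/8 - z^3/4 - z^2/4 - 3*z/4


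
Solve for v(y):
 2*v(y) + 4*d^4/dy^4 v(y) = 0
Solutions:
 v(y) = (C1*sin(2^(1/4)*y/2) + C2*cos(2^(1/4)*y/2))*exp(-2^(1/4)*y/2) + (C3*sin(2^(1/4)*y/2) + C4*cos(2^(1/4)*y/2))*exp(2^(1/4)*y/2)


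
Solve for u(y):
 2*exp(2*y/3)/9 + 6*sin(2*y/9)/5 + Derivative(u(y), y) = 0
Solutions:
 u(y) = C1 - exp(2*y/3)/3 + 27*cos(2*y/9)/5


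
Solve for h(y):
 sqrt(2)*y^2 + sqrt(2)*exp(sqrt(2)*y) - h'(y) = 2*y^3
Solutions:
 h(y) = C1 - y^4/2 + sqrt(2)*y^3/3 + exp(sqrt(2)*y)


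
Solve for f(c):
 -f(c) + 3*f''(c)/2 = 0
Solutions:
 f(c) = C1*exp(-sqrt(6)*c/3) + C2*exp(sqrt(6)*c/3)


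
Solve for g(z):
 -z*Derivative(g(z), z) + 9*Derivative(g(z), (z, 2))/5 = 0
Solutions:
 g(z) = C1 + C2*erfi(sqrt(10)*z/6)


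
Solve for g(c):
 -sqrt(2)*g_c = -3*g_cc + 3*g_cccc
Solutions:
 g(c) = C1 + C2*exp(2^(1/6)*3^(1/3)*c*(2*3^(1/3)/(sqrt(3) + 3)^(1/3) + 2^(2/3)*(sqrt(3) + 3)^(1/3))/12)*sin(6^(1/6)*c*(-6^(2/3)*(sqrt(3) + 3)^(1/3) + 6/(sqrt(3) + 3)^(1/3))/12) + C3*exp(2^(1/6)*3^(1/3)*c*(2*3^(1/3)/(sqrt(3) + 3)^(1/3) + 2^(2/3)*(sqrt(3) + 3)^(1/3))/12)*cos(6^(1/6)*c*(-6^(2/3)*(sqrt(3) + 3)^(1/3) + 6/(sqrt(3) + 3)^(1/3))/12) + C4*exp(-2^(1/6)*3^(1/3)*c*(2*3^(1/3)/(sqrt(3) + 3)^(1/3) + 2^(2/3)*(sqrt(3) + 3)^(1/3))/6)


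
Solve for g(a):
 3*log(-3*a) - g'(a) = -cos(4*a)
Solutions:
 g(a) = C1 + 3*a*log(-a) - 3*a + 3*a*log(3) + sin(4*a)/4


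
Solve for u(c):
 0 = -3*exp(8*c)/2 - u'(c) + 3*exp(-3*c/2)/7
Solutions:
 u(c) = C1 - 3*exp(8*c)/16 - 2*exp(-3*c/2)/7


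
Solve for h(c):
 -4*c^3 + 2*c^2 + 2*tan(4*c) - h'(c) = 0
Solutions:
 h(c) = C1 - c^4 + 2*c^3/3 - log(cos(4*c))/2


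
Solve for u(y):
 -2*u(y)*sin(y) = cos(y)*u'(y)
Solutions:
 u(y) = C1*cos(y)^2


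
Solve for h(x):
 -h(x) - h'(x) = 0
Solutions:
 h(x) = C1*exp(-x)


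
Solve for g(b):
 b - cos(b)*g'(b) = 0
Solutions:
 g(b) = C1 + Integral(b/cos(b), b)


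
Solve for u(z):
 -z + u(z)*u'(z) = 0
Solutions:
 u(z) = -sqrt(C1 + z^2)
 u(z) = sqrt(C1 + z^2)


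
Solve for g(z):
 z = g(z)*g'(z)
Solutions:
 g(z) = -sqrt(C1 + z^2)
 g(z) = sqrt(C1 + z^2)


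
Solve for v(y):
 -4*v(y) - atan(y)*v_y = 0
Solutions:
 v(y) = C1*exp(-4*Integral(1/atan(y), y))


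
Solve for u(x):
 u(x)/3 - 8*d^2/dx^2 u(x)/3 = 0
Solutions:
 u(x) = C1*exp(-sqrt(2)*x/4) + C2*exp(sqrt(2)*x/4)


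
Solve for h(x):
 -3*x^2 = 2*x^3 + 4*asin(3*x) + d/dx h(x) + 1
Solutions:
 h(x) = C1 - x^4/2 - x^3 - 4*x*asin(3*x) - x - 4*sqrt(1 - 9*x^2)/3


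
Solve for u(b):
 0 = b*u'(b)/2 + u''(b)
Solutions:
 u(b) = C1 + C2*erf(b/2)


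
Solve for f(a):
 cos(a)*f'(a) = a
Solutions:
 f(a) = C1 + Integral(a/cos(a), a)


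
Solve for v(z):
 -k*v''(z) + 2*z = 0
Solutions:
 v(z) = C1 + C2*z + z^3/(3*k)


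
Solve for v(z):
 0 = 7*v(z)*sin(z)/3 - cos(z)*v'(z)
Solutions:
 v(z) = C1/cos(z)^(7/3)


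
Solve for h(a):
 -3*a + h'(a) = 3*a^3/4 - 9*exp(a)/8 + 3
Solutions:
 h(a) = C1 + 3*a^4/16 + 3*a^2/2 + 3*a - 9*exp(a)/8


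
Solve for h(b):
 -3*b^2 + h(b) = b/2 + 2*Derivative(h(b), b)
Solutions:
 h(b) = C1*exp(b/2) + 3*b^2 + 25*b/2 + 25


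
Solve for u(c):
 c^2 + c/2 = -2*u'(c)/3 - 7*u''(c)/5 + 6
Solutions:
 u(c) = C1 + C2*exp(-10*c/21) - c^3/2 + 111*c^2/40 - 531*c/200


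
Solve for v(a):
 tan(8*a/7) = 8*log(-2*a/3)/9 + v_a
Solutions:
 v(a) = C1 - 8*a*log(-a)/9 - 8*a*log(2)/9 + 8*a/9 + 8*a*log(3)/9 - 7*log(cos(8*a/7))/8


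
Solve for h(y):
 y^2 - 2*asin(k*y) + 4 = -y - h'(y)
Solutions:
 h(y) = C1 - y^3/3 - y^2/2 - 4*y + 2*Piecewise((y*asin(k*y) + sqrt(-k^2*y^2 + 1)/k, Ne(k, 0)), (0, True))


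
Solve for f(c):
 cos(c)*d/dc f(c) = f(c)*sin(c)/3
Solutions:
 f(c) = C1/cos(c)^(1/3)


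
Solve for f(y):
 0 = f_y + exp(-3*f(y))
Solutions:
 f(y) = log(C1 - 3*y)/3
 f(y) = log((-3^(1/3) - 3^(5/6)*I)*(C1 - y)^(1/3)/2)
 f(y) = log((-3^(1/3) + 3^(5/6)*I)*(C1 - y)^(1/3)/2)


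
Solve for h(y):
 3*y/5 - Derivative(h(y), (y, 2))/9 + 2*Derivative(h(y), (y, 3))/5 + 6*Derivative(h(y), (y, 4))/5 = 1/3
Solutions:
 h(y) = C1 + C2*y + C3*exp(y*(-3 + sqrt(39))/18) + C4*exp(-y*(3 + sqrt(39))/18) + 9*y^3/10 + 411*y^2/50


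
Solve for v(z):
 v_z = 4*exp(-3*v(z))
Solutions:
 v(z) = log(C1 + 12*z)/3
 v(z) = log((-3^(1/3) - 3^(5/6)*I)*(C1 + 4*z)^(1/3)/2)
 v(z) = log((-3^(1/3) + 3^(5/6)*I)*(C1 + 4*z)^(1/3)/2)


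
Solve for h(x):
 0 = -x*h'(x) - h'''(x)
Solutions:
 h(x) = C1 + Integral(C2*airyai(-x) + C3*airybi(-x), x)


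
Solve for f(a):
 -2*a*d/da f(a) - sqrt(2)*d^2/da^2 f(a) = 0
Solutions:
 f(a) = C1 + C2*erf(2^(3/4)*a/2)


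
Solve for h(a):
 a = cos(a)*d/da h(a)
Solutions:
 h(a) = C1 + Integral(a/cos(a), a)


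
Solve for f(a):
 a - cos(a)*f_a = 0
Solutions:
 f(a) = C1 + Integral(a/cos(a), a)


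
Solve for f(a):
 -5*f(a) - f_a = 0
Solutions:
 f(a) = C1*exp(-5*a)


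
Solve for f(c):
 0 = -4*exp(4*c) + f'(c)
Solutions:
 f(c) = C1 + exp(4*c)


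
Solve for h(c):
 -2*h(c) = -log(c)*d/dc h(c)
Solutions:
 h(c) = C1*exp(2*li(c))


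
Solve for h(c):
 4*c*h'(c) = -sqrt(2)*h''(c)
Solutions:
 h(c) = C1 + C2*erf(2^(1/4)*c)


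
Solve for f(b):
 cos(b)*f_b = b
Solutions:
 f(b) = C1 + Integral(b/cos(b), b)


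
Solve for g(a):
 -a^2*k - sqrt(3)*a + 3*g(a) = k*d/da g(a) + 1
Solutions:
 g(a) = C1*exp(3*a/k) + a^2*k/3 + 2*a*k^2/9 + sqrt(3)*a/3 + 2*k^3/27 + sqrt(3)*k/9 + 1/3


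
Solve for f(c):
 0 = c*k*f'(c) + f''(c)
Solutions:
 f(c) = Piecewise((-sqrt(2)*sqrt(pi)*C1*erf(sqrt(2)*c*sqrt(k)/2)/(2*sqrt(k)) - C2, (k > 0) | (k < 0)), (-C1*c - C2, True))


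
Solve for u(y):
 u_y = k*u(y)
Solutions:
 u(y) = C1*exp(k*y)


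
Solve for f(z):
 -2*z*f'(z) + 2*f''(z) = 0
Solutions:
 f(z) = C1 + C2*erfi(sqrt(2)*z/2)


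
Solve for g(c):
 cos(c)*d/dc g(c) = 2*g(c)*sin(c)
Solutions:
 g(c) = C1/cos(c)^2


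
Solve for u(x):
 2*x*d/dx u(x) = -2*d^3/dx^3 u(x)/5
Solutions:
 u(x) = C1 + Integral(C2*airyai(-5^(1/3)*x) + C3*airybi(-5^(1/3)*x), x)


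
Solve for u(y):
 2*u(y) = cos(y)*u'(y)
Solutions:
 u(y) = C1*(sin(y) + 1)/(sin(y) - 1)


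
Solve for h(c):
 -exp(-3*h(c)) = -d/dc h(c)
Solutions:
 h(c) = log(C1 + 3*c)/3
 h(c) = log((-3^(1/3) - 3^(5/6)*I)*(C1 + c)^(1/3)/2)
 h(c) = log((-3^(1/3) + 3^(5/6)*I)*(C1 + c)^(1/3)/2)


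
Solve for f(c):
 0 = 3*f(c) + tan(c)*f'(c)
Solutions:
 f(c) = C1/sin(c)^3


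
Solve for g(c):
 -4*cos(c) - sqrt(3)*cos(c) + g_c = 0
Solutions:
 g(c) = C1 + sqrt(3)*sin(c) + 4*sin(c)


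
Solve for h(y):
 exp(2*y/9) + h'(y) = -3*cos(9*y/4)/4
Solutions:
 h(y) = C1 - 9*exp(2*y/9)/2 - sin(9*y/4)/3


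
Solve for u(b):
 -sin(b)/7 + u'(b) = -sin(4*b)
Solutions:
 u(b) = C1 - cos(b)/7 + cos(4*b)/4


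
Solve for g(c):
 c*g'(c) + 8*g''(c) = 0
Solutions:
 g(c) = C1 + C2*erf(c/4)


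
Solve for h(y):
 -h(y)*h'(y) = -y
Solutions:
 h(y) = -sqrt(C1 + y^2)
 h(y) = sqrt(C1 + y^2)


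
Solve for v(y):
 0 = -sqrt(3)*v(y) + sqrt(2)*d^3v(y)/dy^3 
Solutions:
 v(y) = C3*exp(2^(5/6)*3^(1/6)*y/2) + (C1*sin(2^(5/6)*3^(2/3)*y/4) + C2*cos(2^(5/6)*3^(2/3)*y/4))*exp(-2^(5/6)*3^(1/6)*y/4)


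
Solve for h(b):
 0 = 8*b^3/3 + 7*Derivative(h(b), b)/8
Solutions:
 h(b) = C1 - 16*b^4/21


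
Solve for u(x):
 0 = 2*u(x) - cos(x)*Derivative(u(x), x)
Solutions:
 u(x) = C1*(sin(x) + 1)/(sin(x) - 1)


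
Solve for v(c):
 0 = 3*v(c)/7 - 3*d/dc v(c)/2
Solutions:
 v(c) = C1*exp(2*c/7)


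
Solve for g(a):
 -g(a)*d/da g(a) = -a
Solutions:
 g(a) = -sqrt(C1 + a^2)
 g(a) = sqrt(C1 + a^2)


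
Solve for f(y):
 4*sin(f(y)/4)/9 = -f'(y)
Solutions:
 4*y/9 + 2*log(cos(f(y)/4) - 1) - 2*log(cos(f(y)/4) + 1) = C1


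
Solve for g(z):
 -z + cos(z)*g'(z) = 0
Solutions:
 g(z) = C1 + Integral(z/cos(z), z)


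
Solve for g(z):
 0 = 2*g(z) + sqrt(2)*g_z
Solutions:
 g(z) = C1*exp(-sqrt(2)*z)


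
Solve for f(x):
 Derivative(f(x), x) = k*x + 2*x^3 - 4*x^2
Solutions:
 f(x) = C1 + k*x^2/2 + x^4/2 - 4*x^3/3


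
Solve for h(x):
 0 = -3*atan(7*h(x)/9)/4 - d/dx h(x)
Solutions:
 Integral(1/atan(7*_y/9), (_y, h(x))) = C1 - 3*x/4


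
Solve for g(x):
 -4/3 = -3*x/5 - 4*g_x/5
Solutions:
 g(x) = C1 - 3*x^2/8 + 5*x/3


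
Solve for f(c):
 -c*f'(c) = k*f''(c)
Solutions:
 f(c) = C1 + C2*sqrt(k)*erf(sqrt(2)*c*sqrt(1/k)/2)


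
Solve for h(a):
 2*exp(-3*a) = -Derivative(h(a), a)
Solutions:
 h(a) = C1 + 2*exp(-3*a)/3


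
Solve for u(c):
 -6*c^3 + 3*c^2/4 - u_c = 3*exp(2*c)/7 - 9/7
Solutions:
 u(c) = C1 - 3*c^4/2 + c^3/4 + 9*c/7 - 3*exp(2*c)/14


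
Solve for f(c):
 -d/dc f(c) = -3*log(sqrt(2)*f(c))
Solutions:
 -2*Integral(1/(2*log(_y) + log(2)), (_y, f(c)))/3 = C1 - c


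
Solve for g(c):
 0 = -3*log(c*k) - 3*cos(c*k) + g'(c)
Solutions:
 g(c) = C1 + 3*c*log(c*k) - 3*c + 3*Piecewise((sin(c*k)/k, Ne(k, 0)), (c, True))


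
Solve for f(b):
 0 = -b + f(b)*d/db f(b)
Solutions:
 f(b) = -sqrt(C1 + b^2)
 f(b) = sqrt(C1 + b^2)


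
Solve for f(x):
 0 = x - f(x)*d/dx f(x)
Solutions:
 f(x) = -sqrt(C1 + x^2)
 f(x) = sqrt(C1 + x^2)


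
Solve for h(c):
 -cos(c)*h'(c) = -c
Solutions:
 h(c) = C1 + Integral(c/cos(c), c)


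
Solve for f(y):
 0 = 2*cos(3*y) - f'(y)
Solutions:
 f(y) = C1 + 2*sin(3*y)/3


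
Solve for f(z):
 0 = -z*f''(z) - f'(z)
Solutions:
 f(z) = C1 + C2*log(z)


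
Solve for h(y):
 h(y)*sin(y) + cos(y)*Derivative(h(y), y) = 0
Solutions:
 h(y) = C1*cos(y)


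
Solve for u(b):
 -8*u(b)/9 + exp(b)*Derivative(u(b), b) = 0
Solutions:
 u(b) = C1*exp(-8*exp(-b)/9)


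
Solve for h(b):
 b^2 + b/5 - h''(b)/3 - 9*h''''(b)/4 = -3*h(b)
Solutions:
 h(b) = C1*exp(-sqrt(6)*b*sqrt(-1 + 2*sqrt(61))/9) + C2*exp(sqrt(6)*b*sqrt(-1 + 2*sqrt(61))/9) + C3*sin(sqrt(6)*b*sqrt(1 + 2*sqrt(61))/9) + C4*cos(sqrt(6)*b*sqrt(1 + 2*sqrt(61))/9) - b^2/3 - b/15 - 2/27


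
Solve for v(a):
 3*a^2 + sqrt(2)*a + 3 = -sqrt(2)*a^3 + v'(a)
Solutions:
 v(a) = C1 + sqrt(2)*a^4/4 + a^3 + sqrt(2)*a^2/2 + 3*a


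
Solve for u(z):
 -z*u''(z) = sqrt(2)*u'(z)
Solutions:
 u(z) = C1 + C2*z^(1 - sqrt(2))


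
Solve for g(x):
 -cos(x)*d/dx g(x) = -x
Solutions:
 g(x) = C1 + Integral(x/cos(x), x)


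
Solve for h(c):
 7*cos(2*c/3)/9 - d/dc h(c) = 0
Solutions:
 h(c) = C1 + 7*sin(2*c/3)/6


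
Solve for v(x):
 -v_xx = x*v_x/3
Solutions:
 v(x) = C1 + C2*erf(sqrt(6)*x/6)


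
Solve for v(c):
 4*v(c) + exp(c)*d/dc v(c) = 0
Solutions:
 v(c) = C1*exp(4*exp(-c))


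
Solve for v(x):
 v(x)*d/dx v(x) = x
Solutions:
 v(x) = -sqrt(C1 + x^2)
 v(x) = sqrt(C1 + x^2)


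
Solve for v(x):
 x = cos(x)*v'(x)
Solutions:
 v(x) = C1 + Integral(x/cos(x), x)


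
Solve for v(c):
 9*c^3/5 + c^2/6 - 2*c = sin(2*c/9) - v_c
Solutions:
 v(c) = C1 - 9*c^4/20 - c^3/18 + c^2 - 9*cos(2*c/9)/2


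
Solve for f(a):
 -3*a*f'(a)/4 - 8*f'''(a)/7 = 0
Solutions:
 f(a) = C1 + Integral(C2*airyai(-42^(1/3)*a/4) + C3*airybi(-42^(1/3)*a/4), a)


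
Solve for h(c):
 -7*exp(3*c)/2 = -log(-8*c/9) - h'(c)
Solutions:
 h(c) = C1 - c*log(-c) + c*(-3*log(2) + 1 + 2*log(3)) + 7*exp(3*c)/6


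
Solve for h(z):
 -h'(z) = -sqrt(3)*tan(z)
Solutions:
 h(z) = C1 - sqrt(3)*log(cos(z))


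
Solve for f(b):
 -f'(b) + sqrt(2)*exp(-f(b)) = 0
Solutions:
 f(b) = log(C1 + sqrt(2)*b)


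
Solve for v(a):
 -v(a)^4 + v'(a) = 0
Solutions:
 v(a) = (-1/(C1 + 3*a))^(1/3)
 v(a) = (-1/(C1 + a))^(1/3)*(-3^(2/3) - 3*3^(1/6)*I)/6
 v(a) = (-1/(C1 + a))^(1/3)*(-3^(2/3) + 3*3^(1/6)*I)/6


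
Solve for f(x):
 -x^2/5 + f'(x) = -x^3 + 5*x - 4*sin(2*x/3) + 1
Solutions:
 f(x) = C1 - x^4/4 + x^3/15 + 5*x^2/2 + x + 6*cos(2*x/3)


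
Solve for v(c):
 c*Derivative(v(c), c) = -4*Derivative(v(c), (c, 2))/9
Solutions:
 v(c) = C1 + C2*erf(3*sqrt(2)*c/4)


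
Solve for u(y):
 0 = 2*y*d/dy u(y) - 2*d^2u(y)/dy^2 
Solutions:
 u(y) = C1 + C2*erfi(sqrt(2)*y/2)


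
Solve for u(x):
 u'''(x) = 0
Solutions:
 u(x) = C1 + C2*x + C3*x^2


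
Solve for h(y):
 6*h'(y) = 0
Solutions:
 h(y) = C1


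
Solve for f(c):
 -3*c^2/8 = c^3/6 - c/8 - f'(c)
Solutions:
 f(c) = C1 + c^4/24 + c^3/8 - c^2/16


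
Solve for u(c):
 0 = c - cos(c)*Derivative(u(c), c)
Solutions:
 u(c) = C1 + Integral(c/cos(c), c)


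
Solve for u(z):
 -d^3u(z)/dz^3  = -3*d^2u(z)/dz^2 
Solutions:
 u(z) = C1 + C2*z + C3*exp(3*z)


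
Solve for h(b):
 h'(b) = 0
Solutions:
 h(b) = C1


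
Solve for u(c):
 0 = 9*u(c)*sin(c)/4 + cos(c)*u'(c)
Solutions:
 u(c) = C1*cos(c)^(9/4)


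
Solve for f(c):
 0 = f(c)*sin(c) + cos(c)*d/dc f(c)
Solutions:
 f(c) = C1*cos(c)


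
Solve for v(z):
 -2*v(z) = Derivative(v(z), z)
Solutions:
 v(z) = C1*exp(-2*z)


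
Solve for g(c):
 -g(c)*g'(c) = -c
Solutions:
 g(c) = -sqrt(C1 + c^2)
 g(c) = sqrt(C1 + c^2)


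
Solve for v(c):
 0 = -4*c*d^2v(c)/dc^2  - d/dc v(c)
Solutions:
 v(c) = C1 + C2*c^(3/4)


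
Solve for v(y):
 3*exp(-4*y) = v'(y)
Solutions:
 v(y) = C1 - 3*exp(-4*y)/4


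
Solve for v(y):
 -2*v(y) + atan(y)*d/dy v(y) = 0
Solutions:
 v(y) = C1*exp(2*Integral(1/atan(y), y))


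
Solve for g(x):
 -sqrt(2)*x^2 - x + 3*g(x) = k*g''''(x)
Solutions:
 g(x) = C1*exp(-3^(1/4)*x*(1/k)^(1/4)) + C2*exp(3^(1/4)*x*(1/k)^(1/4)) + C3*exp(-3^(1/4)*I*x*(1/k)^(1/4)) + C4*exp(3^(1/4)*I*x*(1/k)^(1/4)) + sqrt(2)*x^2/3 + x/3


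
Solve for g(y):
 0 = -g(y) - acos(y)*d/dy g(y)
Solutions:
 g(y) = C1*exp(-Integral(1/acos(y), y))


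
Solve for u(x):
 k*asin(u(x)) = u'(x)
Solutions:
 Integral(1/asin(_y), (_y, u(x))) = C1 + k*x


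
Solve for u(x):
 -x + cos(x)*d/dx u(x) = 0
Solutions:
 u(x) = C1 + Integral(x/cos(x), x)


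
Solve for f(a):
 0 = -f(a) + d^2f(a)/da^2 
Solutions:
 f(a) = C1*exp(-a) + C2*exp(a)


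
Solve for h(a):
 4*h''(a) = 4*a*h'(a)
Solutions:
 h(a) = C1 + C2*erfi(sqrt(2)*a/2)


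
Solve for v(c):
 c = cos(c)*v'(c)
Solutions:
 v(c) = C1 + Integral(c/cos(c), c)


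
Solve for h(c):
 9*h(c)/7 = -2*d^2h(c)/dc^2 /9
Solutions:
 h(c) = C1*sin(9*sqrt(14)*c/14) + C2*cos(9*sqrt(14)*c/14)


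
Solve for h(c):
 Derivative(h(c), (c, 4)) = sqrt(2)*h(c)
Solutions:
 h(c) = C1*exp(-2^(1/8)*c) + C2*exp(2^(1/8)*c) + C3*sin(2^(1/8)*c) + C4*cos(2^(1/8)*c)


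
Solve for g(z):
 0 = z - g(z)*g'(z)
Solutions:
 g(z) = -sqrt(C1 + z^2)
 g(z) = sqrt(C1 + z^2)


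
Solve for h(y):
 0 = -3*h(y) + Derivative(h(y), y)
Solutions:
 h(y) = C1*exp(3*y)


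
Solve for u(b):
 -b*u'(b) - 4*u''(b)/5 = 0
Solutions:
 u(b) = C1 + C2*erf(sqrt(10)*b/4)


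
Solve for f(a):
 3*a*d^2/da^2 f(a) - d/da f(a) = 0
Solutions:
 f(a) = C1 + C2*a^(4/3)


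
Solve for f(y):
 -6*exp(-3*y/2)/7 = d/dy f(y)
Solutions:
 f(y) = C1 + 4*exp(-3*y/2)/7


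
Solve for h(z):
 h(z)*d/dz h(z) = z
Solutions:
 h(z) = -sqrt(C1 + z^2)
 h(z) = sqrt(C1 + z^2)


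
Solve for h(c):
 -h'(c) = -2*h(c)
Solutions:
 h(c) = C1*exp(2*c)


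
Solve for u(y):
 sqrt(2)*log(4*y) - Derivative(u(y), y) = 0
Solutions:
 u(y) = C1 + sqrt(2)*y*log(y) - sqrt(2)*y + 2*sqrt(2)*y*log(2)


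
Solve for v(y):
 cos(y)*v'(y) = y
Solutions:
 v(y) = C1 + Integral(y/cos(y), y)


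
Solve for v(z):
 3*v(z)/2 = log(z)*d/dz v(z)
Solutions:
 v(z) = C1*exp(3*li(z)/2)


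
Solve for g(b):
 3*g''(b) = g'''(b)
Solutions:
 g(b) = C1 + C2*b + C3*exp(3*b)


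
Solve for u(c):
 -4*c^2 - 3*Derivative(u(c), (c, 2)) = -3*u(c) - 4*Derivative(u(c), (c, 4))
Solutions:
 u(c) = 4*c^2/3 + (C1*sin(sqrt(2)*3^(1/4)*c*sin(atan(sqrt(39)/3)/2)/2) + C2*cos(sqrt(2)*3^(1/4)*c*sin(atan(sqrt(39)/3)/2)/2))*exp(-sqrt(2)*3^(1/4)*c*cos(atan(sqrt(39)/3)/2)/2) + (C3*sin(sqrt(2)*3^(1/4)*c*sin(atan(sqrt(39)/3)/2)/2) + C4*cos(sqrt(2)*3^(1/4)*c*sin(atan(sqrt(39)/3)/2)/2))*exp(sqrt(2)*3^(1/4)*c*cos(atan(sqrt(39)/3)/2)/2) + 8/3


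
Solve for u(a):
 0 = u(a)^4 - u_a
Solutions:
 u(a) = (-1/(C1 + 3*a))^(1/3)
 u(a) = (-1/(C1 + a))^(1/3)*(-3^(2/3) - 3*3^(1/6)*I)/6
 u(a) = (-1/(C1 + a))^(1/3)*(-3^(2/3) + 3*3^(1/6)*I)/6


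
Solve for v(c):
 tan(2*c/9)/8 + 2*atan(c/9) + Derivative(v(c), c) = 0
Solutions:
 v(c) = C1 - 2*c*atan(c/9) + 9*log(c^2 + 81) + 9*log(cos(2*c/9))/16


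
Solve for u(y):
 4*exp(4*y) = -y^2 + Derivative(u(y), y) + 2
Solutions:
 u(y) = C1 + y^3/3 - 2*y + exp(4*y)


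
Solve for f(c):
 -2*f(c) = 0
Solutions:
 f(c) = 0


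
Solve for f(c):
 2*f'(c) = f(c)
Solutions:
 f(c) = C1*exp(c/2)


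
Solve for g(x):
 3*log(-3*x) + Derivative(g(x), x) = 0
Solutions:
 g(x) = C1 - 3*x*log(-x) + 3*x*(1 - log(3))


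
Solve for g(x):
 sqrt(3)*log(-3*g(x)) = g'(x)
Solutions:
 -sqrt(3)*Integral(1/(log(-_y) + log(3)), (_y, g(x)))/3 = C1 - x


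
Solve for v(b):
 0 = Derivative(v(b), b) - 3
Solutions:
 v(b) = C1 + 3*b


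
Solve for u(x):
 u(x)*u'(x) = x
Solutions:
 u(x) = -sqrt(C1 + x^2)
 u(x) = sqrt(C1 + x^2)


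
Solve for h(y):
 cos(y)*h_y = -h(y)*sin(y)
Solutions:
 h(y) = C1*cos(y)


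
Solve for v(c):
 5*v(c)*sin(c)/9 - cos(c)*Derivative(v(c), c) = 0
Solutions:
 v(c) = C1/cos(c)^(5/9)


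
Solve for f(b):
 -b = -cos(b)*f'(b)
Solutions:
 f(b) = C1 + Integral(b/cos(b), b)


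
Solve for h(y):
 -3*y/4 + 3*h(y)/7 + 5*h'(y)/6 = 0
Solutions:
 h(y) = C1*exp(-18*y/35) + 7*y/4 - 245/72


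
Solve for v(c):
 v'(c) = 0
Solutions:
 v(c) = C1


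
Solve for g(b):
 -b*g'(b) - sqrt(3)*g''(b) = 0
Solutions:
 g(b) = C1 + C2*erf(sqrt(2)*3^(3/4)*b/6)


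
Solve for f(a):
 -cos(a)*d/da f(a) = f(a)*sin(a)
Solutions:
 f(a) = C1*cos(a)


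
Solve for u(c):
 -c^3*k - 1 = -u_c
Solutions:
 u(c) = C1 + c^4*k/4 + c


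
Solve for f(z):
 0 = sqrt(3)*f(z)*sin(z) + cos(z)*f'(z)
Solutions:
 f(z) = C1*cos(z)^(sqrt(3))


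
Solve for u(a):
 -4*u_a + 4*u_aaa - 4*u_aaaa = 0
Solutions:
 u(a) = C1 + C2*exp(a*(2*2^(1/3)/(3*sqrt(69) + 25)^(1/3) + 4 + 2^(2/3)*(3*sqrt(69) + 25)^(1/3))/12)*sin(2^(1/3)*sqrt(3)*a*(-2^(1/3)*(3*sqrt(69) + 25)^(1/3) + 2/(3*sqrt(69) + 25)^(1/3))/12) + C3*exp(a*(2*2^(1/3)/(3*sqrt(69) + 25)^(1/3) + 4 + 2^(2/3)*(3*sqrt(69) + 25)^(1/3))/12)*cos(2^(1/3)*sqrt(3)*a*(-2^(1/3)*(3*sqrt(69) + 25)^(1/3) + 2/(3*sqrt(69) + 25)^(1/3))/12) + C4*exp(a*(-2^(2/3)*(3*sqrt(69) + 25)^(1/3) - 2*2^(1/3)/(3*sqrt(69) + 25)^(1/3) + 2)/6)


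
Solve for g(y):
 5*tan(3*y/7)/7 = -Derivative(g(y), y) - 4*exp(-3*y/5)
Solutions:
 g(y) = C1 - 5*log(tan(3*y/7)^2 + 1)/6 + 20*exp(-3*y/5)/3


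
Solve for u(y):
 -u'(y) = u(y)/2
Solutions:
 u(y) = C1*exp(-y/2)


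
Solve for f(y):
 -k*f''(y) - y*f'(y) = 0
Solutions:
 f(y) = C1 + C2*sqrt(k)*erf(sqrt(2)*y*sqrt(1/k)/2)


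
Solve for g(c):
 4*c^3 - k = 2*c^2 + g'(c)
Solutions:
 g(c) = C1 + c^4 - 2*c^3/3 - c*k


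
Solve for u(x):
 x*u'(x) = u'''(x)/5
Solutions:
 u(x) = C1 + Integral(C2*airyai(5^(1/3)*x) + C3*airybi(5^(1/3)*x), x)


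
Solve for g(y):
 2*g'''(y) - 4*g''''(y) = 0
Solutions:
 g(y) = C1 + C2*y + C3*y^2 + C4*exp(y/2)


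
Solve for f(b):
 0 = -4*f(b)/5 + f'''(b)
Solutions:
 f(b) = C3*exp(10^(2/3)*b/5) + (C1*sin(10^(2/3)*sqrt(3)*b/10) + C2*cos(10^(2/3)*sqrt(3)*b/10))*exp(-10^(2/3)*b/10)


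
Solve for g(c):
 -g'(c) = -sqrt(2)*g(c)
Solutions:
 g(c) = C1*exp(sqrt(2)*c)


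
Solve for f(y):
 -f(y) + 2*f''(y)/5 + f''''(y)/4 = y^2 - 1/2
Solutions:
 f(y) = C1*exp(-sqrt(10)*y*sqrt(-2 + sqrt(29))/5) + C2*exp(sqrt(10)*y*sqrt(-2 + sqrt(29))/5) + C3*sin(sqrt(10)*y*sqrt(2 + sqrt(29))/5) + C4*cos(sqrt(10)*y*sqrt(2 + sqrt(29))/5) - y^2 - 3/10


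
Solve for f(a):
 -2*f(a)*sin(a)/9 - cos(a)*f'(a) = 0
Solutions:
 f(a) = C1*cos(a)^(2/9)


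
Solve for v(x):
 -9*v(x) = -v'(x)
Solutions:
 v(x) = C1*exp(9*x)


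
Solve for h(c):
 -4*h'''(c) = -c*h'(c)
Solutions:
 h(c) = C1 + Integral(C2*airyai(2^(1/3)*c/2) + C3*airybi(2^(1/3)*c/2), c)


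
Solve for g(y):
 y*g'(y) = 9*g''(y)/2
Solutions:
 g(y) = C1 + C2*erfi(y/3)


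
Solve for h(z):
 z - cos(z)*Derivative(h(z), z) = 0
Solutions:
 h(z) = C1 + Integral(z/cos(z), z)


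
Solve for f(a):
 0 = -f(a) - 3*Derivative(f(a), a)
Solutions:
 f(a) = C1*exp(-a/3)


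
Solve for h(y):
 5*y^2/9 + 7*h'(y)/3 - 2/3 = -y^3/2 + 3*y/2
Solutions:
 h(y) = C1 - 3*y^4/56 - 5*y^3/63 + 9*y^2/28 + 2*y/7


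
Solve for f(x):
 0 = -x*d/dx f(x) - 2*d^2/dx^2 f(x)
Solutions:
 f(x) = C1 + C2*erf(x/2)


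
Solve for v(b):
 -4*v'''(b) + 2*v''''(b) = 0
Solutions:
 v(b) = C1 + C2*b + C3*b^2 + C4*exp(2*b)


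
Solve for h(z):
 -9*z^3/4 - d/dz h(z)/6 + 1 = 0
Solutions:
 h(z) = C1 - 27*z^4/8 + 6*z


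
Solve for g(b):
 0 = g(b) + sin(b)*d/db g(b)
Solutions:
 g(b) = C1*sqrt(cos(b) + 1)/sqrt(cos(b) - 1)


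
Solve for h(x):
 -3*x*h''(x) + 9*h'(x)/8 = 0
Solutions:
 h(x) = C1 + C2*x^(11/8)


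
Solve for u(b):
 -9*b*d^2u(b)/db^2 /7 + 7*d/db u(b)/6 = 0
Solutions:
 u(b) = C1 + C2*b^(103/54)


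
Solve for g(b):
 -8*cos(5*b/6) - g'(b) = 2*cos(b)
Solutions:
 g(b) = C1 - 48*sin(5*b/6)/5 - 2*sin(b)


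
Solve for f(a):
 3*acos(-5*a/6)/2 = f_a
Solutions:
 f(a) = C1 + 3*a*acos(-5*a/6)/2 + 3*sqrt(36 - 25*a^2)/10


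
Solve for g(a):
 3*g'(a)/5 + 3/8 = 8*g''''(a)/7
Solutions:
 g(a) = C1 + C4*exp(21^(1/3)*5^(2/3)*a/10) - 5*a/8 + (C2*sin(3^(5/6)*5^(2/3)*7^(1/3)*a/20) + C3*cos(3^(5/6)*5^(2/3)*7^(1/3)*a/20))*exp(-21^(1/3)*5^(2/3)*a/20)


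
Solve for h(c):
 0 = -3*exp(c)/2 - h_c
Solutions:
 h(c) = C1 - 3*exp(c)/2


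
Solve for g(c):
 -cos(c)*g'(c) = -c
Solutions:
 g(c) = C1 + Integral(c/cos(c), c)


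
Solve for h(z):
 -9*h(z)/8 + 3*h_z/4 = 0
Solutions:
 h(z) = C1*exp(3*z/2)


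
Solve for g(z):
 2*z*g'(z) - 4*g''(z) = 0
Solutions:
 g(z) = C1 + C2*erfi(z/2)


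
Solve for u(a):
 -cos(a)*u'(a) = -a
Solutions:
 u(a) = C1 + Integral(a/cos(a), a)


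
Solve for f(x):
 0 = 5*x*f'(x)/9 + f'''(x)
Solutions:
 f(x) = C1 + Integral(C2*airyai(-15^(1/3)*x/3) + C3*airybi(-15^(1/3)*x/3), x)


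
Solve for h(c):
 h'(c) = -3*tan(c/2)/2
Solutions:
 h(c) = C1 + 3*log(cos(c/2))


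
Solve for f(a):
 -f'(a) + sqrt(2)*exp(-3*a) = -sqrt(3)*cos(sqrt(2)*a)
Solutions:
 f(a) = C1 + sqrt(6)*sin(sqrt(2)*a)/2 - sqrt(2)*exp(-3*a)/3


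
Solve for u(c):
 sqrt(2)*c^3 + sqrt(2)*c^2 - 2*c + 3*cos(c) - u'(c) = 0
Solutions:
 u(c) = C1 + sqrt(2)*c^4/4 + sqrt(2)*c^3/3 - c^2 + 3*sin(c)


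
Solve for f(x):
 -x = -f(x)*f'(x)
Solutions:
 f(x) = -sqrt(C1 + x^2)
 f(x) = sqrt(C1 + x^2)


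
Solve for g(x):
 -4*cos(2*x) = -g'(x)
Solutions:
 g(x) = C1 + 2*sin(2*x)


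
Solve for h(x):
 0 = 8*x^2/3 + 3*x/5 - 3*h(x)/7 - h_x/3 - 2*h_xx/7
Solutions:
 h(x) = 56*x^2/9 - 3353*x/405 + (C1*sin(sqrt(167)*x/12) + C2*cos(sqrt(167)*x/12))*exp(-7*x/12) - 6769/3645


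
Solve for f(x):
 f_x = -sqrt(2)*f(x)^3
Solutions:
 f(x) = -sqrt(2)*sqrt(-1/(C1 - sqrt(2)*x))/2
 f(x) = sqrt(2)*sqrt(-1/(C1 - sqrt(2)*x))/2


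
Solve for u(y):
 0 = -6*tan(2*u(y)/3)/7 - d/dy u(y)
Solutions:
 u(y) = -3*asin(C1*exp(-4*y/7))/2 + 3*pi/2
 u(y) = 3*asin(C1*exp(-4*y/7))/2


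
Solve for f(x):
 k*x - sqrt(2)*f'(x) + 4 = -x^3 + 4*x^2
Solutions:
 f(x) = C1 + sqrt(2)*k*x^2/4 + sqrt(2)*x^4/8 - 2*sqrt(2)*x^3/3 + 2*sqrt(2)*x


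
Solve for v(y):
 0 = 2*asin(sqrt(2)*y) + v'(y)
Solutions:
 v(y) = C1 - 2*y*asin(sqrt(2)*y) - sqrt(2)*sqrt(1 - 2*y^2)


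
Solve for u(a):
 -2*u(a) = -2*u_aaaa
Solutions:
 u(a) = C1*exp(-a) + C2*exp(a) + C3*sin(a) + C4*cos(a)


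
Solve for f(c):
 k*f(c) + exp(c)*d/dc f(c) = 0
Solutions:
 f(c) = C1*exp(k*exp(-c))


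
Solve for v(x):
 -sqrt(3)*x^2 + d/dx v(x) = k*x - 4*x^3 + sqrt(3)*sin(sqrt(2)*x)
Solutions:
 v(x) = C1 + k*x^2/2 - x^4 + sqrt(3)*x^3/3 - sqrt(6)*cos(sqrt(2)*x)/2


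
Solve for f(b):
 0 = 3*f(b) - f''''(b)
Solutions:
 f(b) = C1*exp(-3^(1/4)*b) + C2*exp(3^(1/4)*b) + C3*sin(3^(1/4)*b) + C4*cos(3^(1/4)*b)


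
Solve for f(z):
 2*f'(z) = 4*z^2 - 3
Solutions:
 f(z) = C1 + 2*z^3/3 - 3*z/2


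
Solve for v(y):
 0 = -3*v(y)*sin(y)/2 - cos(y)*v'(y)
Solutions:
 v(y) = C1*cos(y)^(3/2)


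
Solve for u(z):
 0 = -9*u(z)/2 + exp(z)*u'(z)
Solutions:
 u(z) = C1*exp(-9*exp(-z)/2)


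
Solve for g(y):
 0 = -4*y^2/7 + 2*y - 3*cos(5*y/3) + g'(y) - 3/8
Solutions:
 g(y) = C1 + 4*y^3/21 - y^2 + 3*y/8 + 9*sin(5*y/3)/5


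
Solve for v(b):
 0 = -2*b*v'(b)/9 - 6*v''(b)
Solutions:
 v(b) = C1 + C2*erf(sqrt(6)*b/18)


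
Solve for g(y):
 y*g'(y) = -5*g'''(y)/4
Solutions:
 g(y) = C1 + Integral(C2*airyai(-10^(2/3)*y/5) + C3*airybi(-10^(2/3)*y/5), y)


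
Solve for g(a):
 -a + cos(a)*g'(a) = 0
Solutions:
 g(a) = C1 + Integral(a/cos(a), a)


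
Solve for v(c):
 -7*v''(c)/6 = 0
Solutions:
 v(c) = C1 + C2*c


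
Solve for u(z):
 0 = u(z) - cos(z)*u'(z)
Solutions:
 u(z) = C1*sqrt(sin(z) + 1)/sqrt(sin(z) - 1)


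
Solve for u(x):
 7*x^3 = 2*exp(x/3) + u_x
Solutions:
 u(x) = C1 + 7*x^4/4 - 6*exp(x/3)


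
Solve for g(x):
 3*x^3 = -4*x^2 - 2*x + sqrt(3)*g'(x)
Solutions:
 g(x) = C1 + sqrt(3)*x^4/4 + 4*sqrt(3)*x^3/9 + sqrt(3)*x^2/3


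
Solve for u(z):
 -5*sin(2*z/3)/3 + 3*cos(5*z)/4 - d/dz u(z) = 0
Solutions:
 u(z) = C1 + 3*sin(5*z)/20 + 5*cos(2*z/3)/2


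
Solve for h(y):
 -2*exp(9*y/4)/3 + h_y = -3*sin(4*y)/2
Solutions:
 h(y) = C1 + 8*exp(9*y/4)/27 + 3*cos(4*y)/8


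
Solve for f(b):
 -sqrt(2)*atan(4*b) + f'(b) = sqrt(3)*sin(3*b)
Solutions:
 f(b) = C1 + sqrt(2)*(b*atan(4*b) - log(16*b^2 + 1)/8) - sqrt(3)*cos(3*b)/3


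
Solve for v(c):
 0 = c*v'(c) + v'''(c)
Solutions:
 v(c) = C1 + Integral(C2*airyai(-c) + C3*airybi(-c), c)


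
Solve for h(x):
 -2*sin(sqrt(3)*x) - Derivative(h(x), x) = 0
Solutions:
 h(x) = C1 + 2*sqrt(3)*cos(sqrt(3)*x)/3


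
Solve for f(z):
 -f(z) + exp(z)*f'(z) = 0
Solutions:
 f(z) = C1*exp(-exp(-z))


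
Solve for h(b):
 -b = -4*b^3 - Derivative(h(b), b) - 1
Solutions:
 h(b) = C1 - b^4 + b^2/2 - b


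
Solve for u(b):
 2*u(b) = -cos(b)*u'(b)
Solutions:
 u(b) = C1*(sin(b) - 1)/(sin(b) + 1)


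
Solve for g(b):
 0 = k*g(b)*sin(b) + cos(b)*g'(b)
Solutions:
 g(b) = C1*exp(k*log(cos(b)))


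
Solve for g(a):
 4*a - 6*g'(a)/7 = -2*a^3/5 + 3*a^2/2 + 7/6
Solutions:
 g(a) = C1 + 7*a^4/60 - 7*a^3/12 + 7*a^2/3 - 49*a/36


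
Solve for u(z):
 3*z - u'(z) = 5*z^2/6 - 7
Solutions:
 u(z) = C1 - 5*z^3/18 + 3*z^2/2 + 7*z


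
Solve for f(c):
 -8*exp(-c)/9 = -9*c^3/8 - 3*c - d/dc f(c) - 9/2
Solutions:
 f(c) = C1 - 9*c^4/32 - 3*c^2/2 - 9*c/2 - 8*exp(-c)/9


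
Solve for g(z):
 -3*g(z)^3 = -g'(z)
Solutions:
 g(z) = -sqrt(2)*sqrt(-1/(C1 + 3*z))/2
 g(z) = sqrt(2)*sqrt(-1/(C1 + 3*z))/2


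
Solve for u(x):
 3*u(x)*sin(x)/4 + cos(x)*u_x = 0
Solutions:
 u(x) = C1*cos(x)^(3/4)


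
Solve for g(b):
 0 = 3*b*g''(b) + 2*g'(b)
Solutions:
 g(b) = C1 + C2*b^(1/3)


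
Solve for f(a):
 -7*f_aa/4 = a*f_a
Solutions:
 f(a) = C1 + C2*erf(sqrt(14)*a/7)


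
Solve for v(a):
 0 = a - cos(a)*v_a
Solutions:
 v(a) = C1 + Integral(a/cos(a), a)


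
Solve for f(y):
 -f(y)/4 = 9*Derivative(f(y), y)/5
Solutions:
 f(y) = C1*exp(-5*y/36)


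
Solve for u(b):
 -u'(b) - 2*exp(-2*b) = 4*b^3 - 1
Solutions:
 u(b) = C1 - b^4 + b + exp(-2*b)


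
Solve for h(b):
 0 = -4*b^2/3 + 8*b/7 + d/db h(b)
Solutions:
 h(b) = C1 + 4*b^3/9 - 4*b^2/7


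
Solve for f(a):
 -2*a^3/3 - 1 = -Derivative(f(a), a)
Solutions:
 f(a) = C1 + a^4/6 + a


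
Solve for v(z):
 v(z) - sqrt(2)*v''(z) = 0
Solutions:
 v(z) = C1*exp(-2^(3/4)*z/2) + C2*exp(2^(3/4)*z/2)


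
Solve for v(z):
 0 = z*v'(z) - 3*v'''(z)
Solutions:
 v(z) = C1 + Integral(C2*airyai(3^(2/3)*z/3) + C3*airybi(3^(2/3)*z/3), z)


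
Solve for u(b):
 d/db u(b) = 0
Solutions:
 u(b) = C1


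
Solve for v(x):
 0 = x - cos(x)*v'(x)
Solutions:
 v(x) = C1 + Integral(x/cos(x), x)


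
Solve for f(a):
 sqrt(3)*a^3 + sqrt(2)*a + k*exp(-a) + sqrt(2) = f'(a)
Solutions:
 f(a) = C1 + sqrt(3)*a^4/4 + sqrt(2)*a^2/2 + sqrt(2)*a - k*exp(-a)


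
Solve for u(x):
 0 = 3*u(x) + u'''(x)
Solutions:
 u(x) = C3*exp(-3^(1/3)*x) + (C1*sin(3^(5/6)*x/2) + C2*cos(3^(5/6)*x/2))*exp(3^(1/3)*x/2)


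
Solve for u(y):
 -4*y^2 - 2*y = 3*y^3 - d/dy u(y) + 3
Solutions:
 u(y) = C1 + 3*y^4/4 + 4*y^3/3 + y^2 + 3*y


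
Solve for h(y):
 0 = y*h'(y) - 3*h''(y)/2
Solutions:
 h(y) = C1 + C2*erfi(sqrt(3)*y/3)


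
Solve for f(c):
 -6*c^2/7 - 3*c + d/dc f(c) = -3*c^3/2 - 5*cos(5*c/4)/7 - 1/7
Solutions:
 f(c) = C1 - 3*c^4/8 + 2*c^3/7 + 3*c^2/2 - c/7 - 4*sin(5*c/4)/7


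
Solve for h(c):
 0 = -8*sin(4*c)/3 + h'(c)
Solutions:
 h(c) = C1 - 2*cos(4*c)/3


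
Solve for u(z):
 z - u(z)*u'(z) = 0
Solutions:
 u(z) = -sqrt(C1 + z^2)
 u(z) = sqrt(C1 + z^2)


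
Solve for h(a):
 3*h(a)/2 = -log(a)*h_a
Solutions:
 h(a) = C1*exp(-3*li(a)/2)


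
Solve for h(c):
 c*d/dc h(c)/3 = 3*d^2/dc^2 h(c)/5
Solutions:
 h(c) = C1 + C2*erfi(sqrt(10)*c/6)


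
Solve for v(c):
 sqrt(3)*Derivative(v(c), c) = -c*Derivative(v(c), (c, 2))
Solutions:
 v(c) = C1 + C2*c^(1 - sqrt(3))


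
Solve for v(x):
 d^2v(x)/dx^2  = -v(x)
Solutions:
 v(x) = C1*sin(x) + C2*cos(x)


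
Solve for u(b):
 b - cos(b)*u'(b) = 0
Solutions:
 u(b) = C1 + Integral(b/cos(b), b)
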